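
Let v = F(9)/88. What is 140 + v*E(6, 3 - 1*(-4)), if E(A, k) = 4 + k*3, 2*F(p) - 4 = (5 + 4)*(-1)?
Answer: 24515/176 ≈ 139.29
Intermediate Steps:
F(p) = -5/2 (F(p) = 2 + ((5 + 4)*(-1))/2 = 2 + (9*(-1))/2 = 2 + (½)*(-9) = 2 - 9/2 = -5/2)
E(A, k) = 4 + 3*k
v = -5/176 (v = -5/2/88 = -5/2*1/88 = -5/176 ≈ -0.028409)
140 + v*E(6, 3 - 1*(-4)) = 140 - 5*(4 + 3*(3 - 1*(-4)))/176 = 140 - 5*(4 + 3*(3 + 4))/176 = 140 - 5*(4 + 3*7)/176 = 140 - 5*(4 + 21)/176 = 140 - 5/176*25 = 140 - 125/176 = 24515/176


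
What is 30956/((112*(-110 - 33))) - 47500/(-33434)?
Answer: -34277863/66934868 ≈ -0.51211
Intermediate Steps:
30956/((112*(-110 - 33))) - 47500/(-33434) = 30956/((112*(-143))) - 47500*(-1/33434) = 30956/(-16016) + 23750/16717 = 30956*(-1/16016) + 23750/16717 = -7739/4004 + 23750/16717 = -34277863/66934868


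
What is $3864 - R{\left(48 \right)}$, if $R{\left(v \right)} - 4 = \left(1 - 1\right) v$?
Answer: $3860$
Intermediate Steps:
$R{\left(v \right)} = 4$ ($R{\left(v \right)} = 4 + \left(1 - 1\right) v = 4 + 0 v = 4 + 0 = 4$)
$3864 - R{\left(48 \right)} = 3864 - 4 = 3860$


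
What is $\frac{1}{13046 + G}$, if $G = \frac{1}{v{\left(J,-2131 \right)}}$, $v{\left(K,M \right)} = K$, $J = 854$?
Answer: $\frac{854}{11141285} \approx 7.6652 \cdot 10^{-5}$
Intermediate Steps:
$G = \frac{1}{854} \approx 0.001171$
$\frac{1}{13046 + G} = \frac{1}{13046 + \frac{1}{854}} = \frac{1}{\frac{11141285}{854}} = \frac{854}{11141285}$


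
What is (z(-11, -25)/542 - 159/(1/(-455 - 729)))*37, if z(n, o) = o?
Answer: 3775284899/542 ≈ 6.9655e+6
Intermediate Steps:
(z(-11, -25)/542 - 159/(1/(-455 - 729)))*37 = (-25/542 - 159/(1/(-455 - 729)))*37 = (-25*1/542 - 159/(1/(-1184)))*37 = (-25/542 - 159/(-1/1184))*37 = (-25/542 - 159*(-1184))*37 = (-25/542 + 188256)*37 = (102034727/542)*37 = 3775284899/542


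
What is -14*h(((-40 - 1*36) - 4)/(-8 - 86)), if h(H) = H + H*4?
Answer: -2800/47 ≈ -59.574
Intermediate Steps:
h(H) = 5*H (h(H) = H + 4*H = 5*H)
-14*h(((-40 - 1*36) - 4)/(-8 - 86)) = -70*((-40 - 1*36) - 4)/(-8 - 86) = -70*((-40 - 36) - 4)/(-94) = -70*(-76 - 4)*(-1/94) = -70*(-80*(-1/94)) = -70*40/47 = -14*200/47 = -2800/47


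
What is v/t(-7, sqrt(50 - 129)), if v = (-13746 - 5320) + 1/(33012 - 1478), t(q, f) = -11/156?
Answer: 46895724954/173437 ≈ 2.7039e+5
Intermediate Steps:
t(q, f) = -11/156 (t(q, f) = -11*1/156 = -11/156)
v = -601227243/31534 (v = -19066 + 1/31534 = -601227243/31534 ≈ -19066.)
v/t(-7, sqrt(50 - 129)) = -601227243/(31534*(-11/156)) = -601227243/31534*(-156/11) = 46895724954/173437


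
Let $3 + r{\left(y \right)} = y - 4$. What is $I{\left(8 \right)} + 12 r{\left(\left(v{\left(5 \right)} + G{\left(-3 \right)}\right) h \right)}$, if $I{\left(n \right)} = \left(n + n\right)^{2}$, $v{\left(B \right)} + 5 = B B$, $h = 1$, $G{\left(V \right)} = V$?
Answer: $376$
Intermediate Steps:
$v{\left(B \right)} = -5 + B^{2}$ ($v{\left(B \right)} = -5 + B B = -5 + B^{2}$)
$I{\left(n \right)} = 4 n^{2}$ ($I{\left(n \right)} = \left(2 n\right)^{2} = 4 n^{2}$)
$r{\left(y \right)} = -7 + y$ ($r{\left(y \right)} = -3 + \left(y - 4\right) = -3 + \left(-4 + y\right) = -7 + y$)
$I{\left(8 \right)} + 12 r{\left(\left(v{\left(5 \right)} + G{\left(-3 \right)}\right) h \right)} = 4 \cdot 8^{2} + 12 \left(-7 + \left(\left(-5 + 5^{2}\right) - 3\right) 1\right) = 4 \cdot 64 + 12 \left(-7 + \left(\left(-5 + 25\right) - 3\right) 1\right) = 256 + 12 \left(-7 + \left(20 - 3\right) 1\right) = 256 + 12 \left(-7 + 17 \cdot 1\right) = 256 + 12 \left(-7 + 17\right) = 256 + 12 \cdot 10 = 256 + 120 = 376$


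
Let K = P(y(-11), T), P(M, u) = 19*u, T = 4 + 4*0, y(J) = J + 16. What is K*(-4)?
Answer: -304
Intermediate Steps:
y(J) = 16 + J
T = 4 (T = 4 + 0 = 4)
K = 76 (K = 19*4 = 76)
K*(-4) = 76*(-4) = -304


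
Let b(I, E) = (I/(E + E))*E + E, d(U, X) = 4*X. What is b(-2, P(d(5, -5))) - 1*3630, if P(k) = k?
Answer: -3651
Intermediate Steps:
b(I, E) = E + I/2 (b(I, E) = (I/((2*E)))*E + E = ((1/(2*E))*I)*E + E = (I/(2*E))*E + E = I/2 + E = E + I/2)
b(-2, P(d(5, -5))) - 1*3630 = (4*(-5) + (1/2)*(-2)) - 1*3630 = (-20 - 1) - 3630 = -21 - 3630 = -3651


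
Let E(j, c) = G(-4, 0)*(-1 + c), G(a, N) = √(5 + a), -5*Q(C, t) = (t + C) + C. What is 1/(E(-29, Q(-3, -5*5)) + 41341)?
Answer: 5/206731 ≈ 2.4186e-5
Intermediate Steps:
Q(C, t) = -2*C/5 - t/5 (Q(C, t) = -((t + C) + C)/5 = -((C + t) + C)/5 = -(t + 2*C)/5 = -2*C/5 - t/5)
E(j, c) = -1 + c (E(j, c) = √(5 - 4)*(-1 + c) = √1*(-1 + c) = 1*(-1 + c) = -1 + c)
1/(E(-29, Q(-3, -5*5)) + 41341) = 1/((-1 + (-⅖*(-3) - (-1)*5)) + 41341) = 1/((-1 + (6/5 - ⅕*(-25))) + 41341) = 1/((-1 + (6/5 + 5)) + 41341) = 1/((-1 + 31/5) + 41341) = 1/(26/5 + 41341) = 1/(206731/5) = 5/206731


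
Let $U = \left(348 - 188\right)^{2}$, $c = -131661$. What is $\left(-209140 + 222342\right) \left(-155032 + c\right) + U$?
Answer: $-3784895386$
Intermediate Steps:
$U = 25600$ ($U = 160^{2} = 25600$)
$\left(-209140 + 222342\right) \left(-155032 + c\right) + U = \left(-209140 + 222342\right) \left(-155032 - 131661\right) + 25600 = 13202 \left(-286693\right) + 25600 = -3784920986 + 25600 = -3784895386$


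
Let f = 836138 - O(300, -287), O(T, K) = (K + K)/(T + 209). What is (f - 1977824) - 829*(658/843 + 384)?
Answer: -626753626370/429087 ≈ -1.4607e+6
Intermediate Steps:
O(T, K) = 2*K/(209 + T) (O(T, K) = (2*K)/(209 + T) = 2*K/(209 + T))
f = 425594816/509 (f = 836138 - 2*(-287)/(209 + 300) = 836138 - 2*(-287)/509 = 836138 - 1*(-574/509) = 836138 + 574/509 = 425594816/509 ≈ 8.3614e+5)
(f - 1977824) - 829*(658/843 + 384) = (425594816/509 - 1977824) - 829*(658/843 + 384) = -581117600/509 - 829*(658*(1/843) + 384) = -581117600/509 - 829*(658/843 + 384) = -581117600/509 - 829*324370/843 = -581117600/509 - 268902730/843 = -626753626370/429087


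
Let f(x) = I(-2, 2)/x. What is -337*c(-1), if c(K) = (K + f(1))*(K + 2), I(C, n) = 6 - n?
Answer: -1011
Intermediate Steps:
f(x) = 4/x (f(x) = (6 - 1*2)/x = (6 - 2)/x = 4/x)
c(K) = (2 + K)*(4 + K) (c(K) = (K + 4/1)*(K + 2) = (K + 4*1)*(2 + K) = (K + 4)*(2 + K) = (4 + K)*(2 + K) = (2 + K)*(4 + K))
-337*c(-1) = -337*(8 + (-1)² + 6*(-1)) = -337*(8 + 1 - 6) = -337*3 = -1011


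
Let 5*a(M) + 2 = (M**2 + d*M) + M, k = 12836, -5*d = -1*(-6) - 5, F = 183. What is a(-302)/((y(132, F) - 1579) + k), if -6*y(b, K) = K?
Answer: 909604/561325 ≈ 1.6205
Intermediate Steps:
d = -1/5 (d = -(-1*(-6) - 5)/5 = -(6 - 5)/5 = -1/5*1 = -1/5 ≈ -0.20000)
y(b, K) = -K/6
a(M) = -2/5 + M**2/5 + 4*M/25 (a(M) = -2/5 + ((M**2 - M/5) + M)/5 = -2/5 + (M**2 + 4*M/5)/5 = -2/5 + (M**2/5 + 4*M/25) = -2/5 + M**2/5 + 4*M/25)
a(-302)/((y(132, F) - 1579) + k) = (-2/5 + (1/5)*(-302)**2 + (4/25)*(-302))/((-1/6*183 - 1579) + 12836) = (-2/5 + (1/5)*91204 - 1208/25)/((-61/2 - 1579) + 12836) = (-2/5 + 91204/5 - 1208/25)/(-3219/2 + 12836) = 454802/(25*(22453/2)) = (454802/25)*(2/22453) = 909604/561325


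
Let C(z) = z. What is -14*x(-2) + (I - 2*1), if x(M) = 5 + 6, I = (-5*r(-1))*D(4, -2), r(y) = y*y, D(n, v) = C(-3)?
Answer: -141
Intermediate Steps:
D(n, v) = -3
r(y) = y²
I = 15 (I = -5*(-1)²*(-3) = -5*1*(-3) = -5*(-3) = 15)
x(M) = 11
-14*x(-2) + (I - 2*1) = -14*11 + (15 - 2*1) = -154 + (15 - 2) = -154 + 13 = -141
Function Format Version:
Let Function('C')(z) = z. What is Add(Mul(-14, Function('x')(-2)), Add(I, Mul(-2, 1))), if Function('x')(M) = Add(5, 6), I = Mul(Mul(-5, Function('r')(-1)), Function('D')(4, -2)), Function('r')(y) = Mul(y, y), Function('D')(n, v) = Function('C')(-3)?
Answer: -141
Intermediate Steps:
Function('D')(n, v) = -3
Function('r')(y) = Pow(y, 2)
I = 15 (I = Mul(Mul(-5, Pow(-1, 2)), -3) = Mul(Mul(-5, 1), -3) = Mul(-5, -3) = 15)
Function('x')(M) = 11
Add(Mul(-14, Function('x')(-2)), Add(I, Mul(-2, 1))) = Add(Mul(-14, 11), Add(15, Mul(-2, 1))) = Add(-154, Add(15, -2)) = Add(-154, 13) = -141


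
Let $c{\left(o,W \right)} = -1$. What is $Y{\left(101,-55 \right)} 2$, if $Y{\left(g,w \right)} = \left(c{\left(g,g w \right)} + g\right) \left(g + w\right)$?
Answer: $9200$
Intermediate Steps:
$Y{\left(g,w \right)} = \left(-1 + g\right) \left(g + w\right)$
$Y{\left(101,-55 \right)} 2 = \left(101^{2} - 101 - -55 + 101 \left(-55\right)\right) 2 = \left(10201 - 101 + 55 - 5555\right) 2 = 4600 \cdot 2 = 9200$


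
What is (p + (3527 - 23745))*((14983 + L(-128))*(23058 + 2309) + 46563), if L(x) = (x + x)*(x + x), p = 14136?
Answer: -12422923122952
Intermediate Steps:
L(x) = 4*x² (L(x) = (2*x)*(2*x) = 4*x²)
(p + (3527 - 23745))*((14983 + L(-128))*(23058 + 2309) + 46563) = (14136 + (3527 - 23745))*((14983 + 4*(-128)²)*(23058 + 2309) + 46563) = (14136 - 20218)*((14983 + 4*16384)*25367 + 46563) = -6082*((14983 + 65536)*25367 + 46563) = -6082*(80519*25367 + 46563) = -6082*(2042525473 + 46563) = -6082*2042572036 = -12422923122952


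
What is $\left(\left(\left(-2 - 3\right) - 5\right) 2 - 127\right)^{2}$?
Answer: $21609$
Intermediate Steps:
$\left(\left(\left(-2 - 3\right) - 5\right) 2 - 127\right)^{2} = \left(\left(-5 - 5\right) 2 - 127\right)^{2} = \left(\left(-10\right) 2 - 127\right)^{2} = \left(-20 - 127\right)^{2} = \left(-147\right)^{2} = 21609$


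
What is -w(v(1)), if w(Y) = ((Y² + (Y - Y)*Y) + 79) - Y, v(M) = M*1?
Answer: -79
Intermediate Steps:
v(M) = M
w(Y) = 79 + Y² - Y (w(Y) = ((Y² + 0*Y) + 79) - Y = ((Y² + 0) + 79) - Y = (Y² + 79) - Y = (79 + Y²) - Y = 79 + Y² - Y)
-w(v(1)) = -(79 + 1² - 1*1) = -(79 + 1 - 1) = -1*79 = -79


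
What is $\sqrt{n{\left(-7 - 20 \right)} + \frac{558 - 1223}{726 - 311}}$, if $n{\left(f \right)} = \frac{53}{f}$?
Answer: $\frac{i \sqrt{1989510}}{747} \approx 1.8882 i$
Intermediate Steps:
$\sqrt{n{\left(-7 - 20 \right)} + \frac{558 - 1223}{726 - 311}} = \sqrt{\frac{53}{-7 - 20} + \frac{558 - 1223}{726 - 311}} = \sqrt{\frac{53}{-27} - \frac{665}{415}} = \sqrt{53 \left(- \frac{1}{27}\right) - \frac{133}{83}} = \sqrt{- \frac{53}{27} - \frac{133}{83}} = \sqrt{- \frac{7990}{2241}} = \frac{i \sqrt{1989510}}{747}$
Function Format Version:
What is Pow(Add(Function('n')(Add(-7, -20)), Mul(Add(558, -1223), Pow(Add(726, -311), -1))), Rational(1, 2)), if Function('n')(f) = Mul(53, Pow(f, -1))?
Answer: Mul(Rational(1, 747), I, Pow(1989510, Rational(1, 2))) ≈ Mul(1.8882, I)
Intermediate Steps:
Pow(Add(Function('n')(Add(-7, -20)), Mul(Add(558, -1223), Pow(Add(726, -311), -1))), Rational(1, 2)) = Pow(Add(Mul(53, Pow(Add(-7, -20), -1)), Mul(Add(558, -1223), Pow(Add(726, -311), -1))), Rational(1, 2)) = Pow(Add(Mul(53, Pow(-27, -1)), Mul(-665, Pow(415, -1))), Rational(1, 2)) = Pow(Add(Mul(53, Rational(-1, 27)), Mul(-665, Rational(1, 415))), Rational(1, 2)) = Pow(Add(Rational(-53, 27), Rational(-133, 83)), Rational(1, 2)) = Pow(Rational(-7990, 2241), Rational(1, 2)) = Mul(Rational(1, 747), I, Pow(1989510, Rational(1, 2)))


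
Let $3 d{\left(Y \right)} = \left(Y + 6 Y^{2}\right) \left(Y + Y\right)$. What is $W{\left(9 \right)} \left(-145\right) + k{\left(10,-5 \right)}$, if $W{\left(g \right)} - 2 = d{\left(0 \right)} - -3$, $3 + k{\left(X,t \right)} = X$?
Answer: $-718$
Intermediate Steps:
$k{\left(X,t \right)} = -3 + X$
$d{\left(Y \right)} = \frac{2 Y \left(Y + 6 Y^{2}\right)}{3}$ ($d{\left(Y \right)} = \frac{\left(Y + 6 Y^{2}\right) \left(Y + Y\right)}{3} = \frac{\left(Y + 6 Y^{2}\right) 2 Y}{3} = \frac{2 Y \left(Y + 6 Y^{2}\right)}{3}$)
$W{\left(g \right)} = 5$ ($W{\left(g \right)} = 2 + \left(0^{2} \left(\frac{2}{3} + 4 \cdot 0\right) - -3\right) = 2 + \left(0 \left(\frac{2}{3} + 0\right) + 3\right) = 2 + \left(0 \cdot \frac{2}{3} + 3\right) = 2 + \left(0 + 3\right) = 2 + 3 = 5$)
$W{\left(9 \right)} \left(-145\right) + k{\left(10,-5 \right)} = 5 \left(-145\right) + \left(-3 + 10\right) = -725 + 7 = -718$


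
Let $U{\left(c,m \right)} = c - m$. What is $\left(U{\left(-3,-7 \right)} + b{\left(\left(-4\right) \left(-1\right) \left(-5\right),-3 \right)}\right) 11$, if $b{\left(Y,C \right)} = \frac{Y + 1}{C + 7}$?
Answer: $- \frac{33}{4} \approx -8.25$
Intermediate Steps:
$b{\left(Y,C \right)} = \frac{1 + Y}{7 + C}$
$\left(U{\left(-3,-7 \right)} + b{\left(\left(-4\right) \left(-1\right) \left(-5\right),-3 \right)}\right) 11 = \left(\left(-3 - -7\right) + \frac{1 + \left(-4\right) \left(-1\right) \left(-5\right)}{7 - 3}\right) 11 = \left(\left(-3 + 7\right) + \frac{1 + 4 \left(-5\right)}{4}\right) 11 = \left(4 + \frac{1 - 20}{4}\right) 11 = \left(4 + \frac{1}{4} \left(-19\right)\right) 11 = \left(4 - \frac{19}{4}\right) 11 = \left(- \frac{3}{4}\right) 11 = - \frac{33}{4}$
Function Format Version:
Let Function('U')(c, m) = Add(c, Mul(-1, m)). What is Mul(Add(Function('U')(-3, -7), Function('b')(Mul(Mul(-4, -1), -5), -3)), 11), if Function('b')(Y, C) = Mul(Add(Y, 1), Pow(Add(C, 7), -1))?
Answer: Rational(-33, 4) ≈ -8.2500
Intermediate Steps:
Function('b')(Y, C) = Mul(Pow(Add(7, C), -1), Add(1, Y)) (Function('b')(Y, C) = Mul(Add(1, Y), Pow(Add(7, C), -1)) = Mul(Pow(Add(7, C), -1), Add(1, Y)))
Mul(Add(Function('U')(-3, -7), Function('b')(Mul(Mul(-4, -1), -5), -3)), 11) = Mul(Add(Add(-3, Mul(-1, -7)), Mul(Pow(Add(7, -3), -1), Add(1, Mul(Mul(-4, -1), -5)))), 11) = Mul(Add(Add(-3, 7), Mul(Pow(4, -1), Add(1, Mul(4, -5)))), 11) = Mul(Add(4, Mul(Rational(1, 4), Add(1, -20))), 11) = Mul(Add(4, Mul(Rational(1, 4), -19)), 11) = Mul(Add(4, Rational(-19, 4)), 11) = Mul(Rational(-3, 4), 11) = Rational(-33, 4)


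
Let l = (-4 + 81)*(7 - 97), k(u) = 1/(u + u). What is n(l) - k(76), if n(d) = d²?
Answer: 7299784799/152 ≈ 4.8025e+7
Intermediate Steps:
k(u) = 1/(2*u)
l = -6930 (l = 77*(-90) = -6930)
n(l) - k(76) = (-6930)² - 1/(2*76) = 48024900 - 1/(2*76) = 48024900 - 1*1/152 = 48024900 - 1/152 = 7299784799/152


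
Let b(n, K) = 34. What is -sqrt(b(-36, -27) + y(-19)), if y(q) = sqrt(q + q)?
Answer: -sqrt(34 + I*sqrt(38)) ≈ -5.8547 - 0.52645*I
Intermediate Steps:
y(q) = sqrt(2)*sqrt(q) (y(q) = sqrt(2*q) = sqrt(2)*sqrt(q))
-sqrt(b(-36, -27) + y(-19)) = -sqrt(34 + sqrt(2)*sqrt(-19)) = -sqrt(34 + sqrt(2)*(I*sqrt(19))) = -sqrt(34 + I*sqrt(38))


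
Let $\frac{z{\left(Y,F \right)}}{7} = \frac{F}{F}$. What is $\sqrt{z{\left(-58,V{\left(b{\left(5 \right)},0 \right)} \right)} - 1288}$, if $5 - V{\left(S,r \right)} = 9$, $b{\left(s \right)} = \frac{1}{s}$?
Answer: $i \sqrt{1281} \approx 35.791 i$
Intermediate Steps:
$V{\left(S,r \right)} = -4$ ($V{\left(S,r \right)} = 5 - 9 = -4$)
$z{\left(Y,F \right)} = 7$ ($z{\left(Y,F \right)} = 7 \frac{F}{F} = 7 \cdot 1 = 7$)
$\sqrt{z{\left(-58,V{\left(b{\left(5 \right)},0 \right)} \right)} - 1288} = \sqrt{7 - 1288} = \sqrt{-1281} = i \sqrt{1281}$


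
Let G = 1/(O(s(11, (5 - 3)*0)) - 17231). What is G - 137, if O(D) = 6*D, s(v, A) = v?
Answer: -2351606/17165 ≈ -137.00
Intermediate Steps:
G = -1/17165 (G = 1/(6*11 - 17231) = 1/(66 - 17231) = 1/(-17165) = -1/17165 ≈ -5.8258e-5)
G - 137 = -1/17165 - 137 = -2351606/17165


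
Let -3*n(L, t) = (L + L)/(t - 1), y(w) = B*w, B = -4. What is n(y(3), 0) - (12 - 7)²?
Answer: -33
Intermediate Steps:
y(w) = -4*w
n(L, t) = -2*L/(3*(-1 + t)) (n(L, t) = -(L + L)/(3*(t - 1)) = -2*L/(3*(-1 + t)))
n(y(3), 0) - (12 - 7)² = -2*(-4*3)/(-3 + 3*0) - (12 - 7)² = -2*(-12)/(-3 + 0) - 1*5² = -2*(-12)/(-3) - 1*25 = -2*(-12)*(-⅓) - 25 = -8 - 25 = -33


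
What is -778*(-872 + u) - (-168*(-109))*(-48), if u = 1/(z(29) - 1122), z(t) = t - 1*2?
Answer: 1705345018/1095 ≈ 1.5574e+6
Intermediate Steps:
z(t) = -2 + t (z(t) = t - 2 = -2 + t)
u = -1/1095 (u = 1/((-2 + 29) - 1122) = 1/(27 - 1122) = 1/(-1095) = -1/1095 ≈ -0.00091324)
-778*(-872 + u) - (-168*(-109))*(-48) = -778*(-872 - 1/1095) - (-168*(-109))*(-48) = -778*(-954841/1095) - 18312*(-48) = 742866298/1095 - 1*(-878976) = 742866298/1095 + 878976 = 1705345018/1095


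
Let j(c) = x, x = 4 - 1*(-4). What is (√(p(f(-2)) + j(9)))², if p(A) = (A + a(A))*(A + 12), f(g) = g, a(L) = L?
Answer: -32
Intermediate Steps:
x = 8 (x = 4 + 4 = 8)
j(c) = 8
p(A) = 2*A*(12 + A) (p(A) = (A + A)*(A + 12) = (2*A)*(12 + A) = 2*A*(12 + A))
(√(p(f(-2)) + j(9)))² = (√(2*(-2)*(12 - 2) + 8))² = (√(2*(-2)*10 + 8))² = (√(-40 + 8))² = (√(-32))² = (4*I*√2)² = -32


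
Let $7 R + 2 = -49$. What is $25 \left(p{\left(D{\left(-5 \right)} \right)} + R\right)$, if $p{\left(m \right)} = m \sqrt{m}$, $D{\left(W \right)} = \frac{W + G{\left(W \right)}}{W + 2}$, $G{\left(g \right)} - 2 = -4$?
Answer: $- \frac{1275}{7} + \frac{175 \sqrt{21}}{9} \approx -93.037$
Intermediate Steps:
$R = - \frac{51}{7}$ ($R = - \frac{2}{7} + \frac{1}{7} \left(-49\right) = - \frac{2}{7} - 7 = - \frac{51}{7} \approx -7.2857$)
$G{\left(g \right)} = -2$ ($G{\left(g \right)} = 2 - 4 = -2$)
$D{\left(W \right)} = \frac{-2 + W}{2 + W}$ ($D{\left(W \right)} = \frac{W - 2}{W + 2} = \frac{-2 + W}{2 + W}$)
$p{\left(m \right)} = m^{\frac{3}{2}}$
$25 \left(p{\left(D{\left(-5 \right)} \right)} + R\right) = 25 \left(\left(\frac{-2 - 5}{2 - 5}\right)^{\frac{3}{2}} - \frac{51}{7}\right) = 25 \left(\left(\frac{1}{-3} \left(-7\right)\right)^{\frac{3}{2}} - \frac{51}{7}\right) = 25 \left(\left(\left(- \frac{1}{3}\right) \left(-7\right)\right)^{\frac{3}{2}} - \frac{51}{7}\right) = 25 \left(\left(\frac{7}{3}\right)^{\frac{3}{2}} - \frac{51}{7}\right) = 25 \left(\frac{7 \sqrt{21}}{9} - \frac{51}{7}\right) = 25 \left(- \frac{51}{7} + \frac{7 \sqrt{21}}{9}\right) = - \frac{1275}{7} + \frac{175 \sqrt{21}}{9}$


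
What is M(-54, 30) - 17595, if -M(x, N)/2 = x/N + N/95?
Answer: -1671243/95 ≈ -17592.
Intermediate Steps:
M(x, N) = -2*N/95 - 2*x/N (M(x, N) = -2*(x/N + N/95) = -2*(N/95 + x/N) = -2*N/95 - 2*x/N)
M(-54, 30) - 17595 = (-2/95*30 - 2*(-54)/30) - 17595 = (-12/19 - 2*(-54)*1/30) - 17595 = (-12/19 + 18/5) - 17595 = 282/95 - 17595 = -1671243/95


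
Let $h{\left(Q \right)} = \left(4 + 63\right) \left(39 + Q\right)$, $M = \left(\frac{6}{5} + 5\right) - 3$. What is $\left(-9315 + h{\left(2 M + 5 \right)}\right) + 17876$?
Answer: $\frac{59689}{5} \approx 11938.0$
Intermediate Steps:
$M = \frac{16}{5}$ ($M = \left(6 \cdot \frac{1}{5} + 5\right) - 3 = \left(\frac{6}{5} + 5\right) - 3 = \frac{31}{5} - 3 = \frac{16}{5} \approx 3.2$)
$h{\left(Q \right)} = 2613 + 67 Q$ ($h{\left(Q \right)} = 67 \left(39 + Q\right) = 2613 + 67 Q$)
$\left(-9315 + h{\left(2 M + 5 \right)}\right) + 17876 = \left(-9315 + \left(2613 + 67 \left(2 \cdot \frac{16}{5} + 5\right)\right)\right) + 17876 = \left(-9315 + \left(2613 + 67 \left(\frac{32}{5} + 5\right)\right)\right) + 17876 = \left(-9315 + \left(2613 + 67 \cdot \frac{57}{5}\right)\right) + 17876 = \left(-9315 + \left(2613 + \frac{3819}{5}\right)\right) + 17876 = \left(-9315 + \frac{16884}{5}\right) + 17876 = - \frac{29691}{5} + 17876 = \frac{59689}{5}$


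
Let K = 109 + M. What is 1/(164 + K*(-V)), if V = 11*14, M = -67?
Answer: -1/6304 ≈ -0.00015863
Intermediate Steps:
K = 42 (K = 109 - 67 = 42)
V = 154
1/(164 + K*(-V)) = 1/(164 + 42*(-1*154)) = 1/(164 + 42*(-154)) = 1/(164 - 6468) = 1/(-6304) = -1/6304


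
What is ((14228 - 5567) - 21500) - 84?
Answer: -12923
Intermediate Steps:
((14228 - 5567) - 21500) - 84 = (8661 - 21500) - 84 = -12839 - 84 = -12923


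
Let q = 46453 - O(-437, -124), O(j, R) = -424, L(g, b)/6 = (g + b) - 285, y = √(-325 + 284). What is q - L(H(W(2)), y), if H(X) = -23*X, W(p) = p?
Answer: 48863 - 6*I*√41 ≈ 48863.0 - 38.419*I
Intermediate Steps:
y = I*√41 (y = √(-41) = I*√41 ≈ 6.4031*I)
L(g, b) = -1710 + 6*b + 6*g (L(g, b) = 6*((g + b) - 285) = 6*((b + g) - 285) = 6*(-285 + b + g) = -1710 + 6*b + 6*g)
q = 46877 (q = 46453 - 1*(-424) = 46453 + 424 = 46877)
q - L(H(W(2)), y) = 46877 - (-1710 + 6*(I*√41) + 6*(-23*2)) = 46877 - (-1710 + 6*I*√41 + 6*(-46)) = 46877 - (-1710 + 6*I*√41 - 276) = 46877 - (-1986 + 6*I*√41) = 46877 + (1986 - 6*I*√41) = 48863 - 6*I*√41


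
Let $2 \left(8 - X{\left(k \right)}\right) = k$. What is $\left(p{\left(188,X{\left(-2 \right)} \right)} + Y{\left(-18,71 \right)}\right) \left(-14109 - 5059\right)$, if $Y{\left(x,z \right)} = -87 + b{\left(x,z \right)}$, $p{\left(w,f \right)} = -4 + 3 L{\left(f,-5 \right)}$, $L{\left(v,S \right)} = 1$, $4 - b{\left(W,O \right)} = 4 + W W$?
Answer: $7897216$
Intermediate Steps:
$b{\left(W,O \right)} = - W^{2}$ ($b{\left(W,O \right)} = 4 - \left(4 + W W\right) = 4 - \left(4 + W^{2}\right) = - W^{2}$)
$X{\left(k \right)} = 8 - \frac{k}{2}$
$p{\left(w,f \right)} = -1$ ($p{\left(w,f \right)} = -4 + 3 \cdot 1 = -4 + 3 = -1$)
$Y{\left(x,z \right)} = -87 - x^{2}$
$\left(p{\left(188,X{\left(-2 \right)} \right)} + Y{\left(-18,71 \right)}\right) \left(-14109 - 5059\right) = \left(-1 - 411\right) \left(-14109 - 5059\right) = \left(-1 - 411\right) \left(-19168\right) = \left(-412\right) \left(-19168\right) = 7897216$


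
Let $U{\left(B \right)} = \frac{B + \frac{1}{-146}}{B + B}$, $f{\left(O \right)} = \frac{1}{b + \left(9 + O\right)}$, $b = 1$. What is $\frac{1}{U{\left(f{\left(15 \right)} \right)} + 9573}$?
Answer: $\frac{292}{2795437} \approx 0.00010446$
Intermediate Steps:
$f{\left(O \right)} = \frac{1}{10 + O}$ ($f{\left(O \right)} = \frac{1}{1 + \left(9 + O\right)} = \frac{1}{10 + O}$)
$U{\left(B \right)} = \frac{- \frac{1}{146} + B}{2 B}$ ($U{\left(B \right)} = \frac{B - \frac{1}{146}}{2 B} = \left(- \frac{1}{146} + B\right) \frac{1}{2 B} = \frac{- \frac{1}{146} + B}{2 B}$)
$\frac{1}{U{\left(f{\left(15 \right)} \right)} + 9573} = \frac{1}{\frac{-1 + \frac{146}{10 + 15}}{292 \frac{1}{10 + 15}} + 9573} = \frac{1}{\frac{-1 + \frac{146}{25}}{292 \cdot \frac{1}{25}} + 9573} = \frac{1}{\frac{\frac{1}{\frac{1}{25}} \left(-1 + 146 \cdot \frac{1}{25}\right)}{292} + 9573} = \frac{1}{\frac{1}{292} \cdot 25 \left(-1 + \frac{146}{25}\right) + 9573} = \frac{1}{\frac{1}{292} \cdot 25 \cdot \frac{121}{25} + 9573} = \frac{1}{\frac{121}{292} + 9573} = \frac{1}{\frac{2795437}{292}} = \frac{292}{2795437}$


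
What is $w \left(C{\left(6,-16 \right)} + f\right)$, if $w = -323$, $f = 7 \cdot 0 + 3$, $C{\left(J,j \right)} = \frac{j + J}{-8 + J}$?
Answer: $-2584$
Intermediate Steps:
$C{\left(J,j \right)} = \frac{J + j}{-8 + J}$
$f = 3$ ($f = 0 + 3 = 3$)
$w \left(C{\left(6,-16 \right)} + f\right) = - 323 \left(\frac{6 - 16}{-8 + 6} + 3\right) = - 323 \left(\frac{1}{-2} \left(-10\right) + 3\right) = - 323 \left(\left(- \frac{1}{2}\right) \left(-10\right) + 3\right) = - 323 \left(5 + 3\right) = \left(-323\right) 8 = -2584$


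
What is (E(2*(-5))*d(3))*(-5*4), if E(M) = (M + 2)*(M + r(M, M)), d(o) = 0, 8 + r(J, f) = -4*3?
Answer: 0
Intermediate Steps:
r(J, f) = -20 (r(J, f) = -8 - 4*3 = -8 - 12 = -20)
E(M) = (-20 + M)*(2 + M) (E(M) = (M + 2)*(M - 20) = (2 + M)*(-20 + M) = (-20 + M)*(2 + M))
(E(2*(-5))*d(3))*(-5*4) = ((-40 + (2*(-5))² - 36*(-5))*0)*(-5*4) = ((-40 + (-10)² - 18*(-10))*0)*(-20) = ((-40 + 100 + 180)*0)*(-20) = (240*0)*(-20) = 0*(-20) = 0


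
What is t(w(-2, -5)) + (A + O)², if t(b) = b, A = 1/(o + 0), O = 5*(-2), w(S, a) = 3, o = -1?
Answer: 124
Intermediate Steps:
O = -10
A = -1 (A = 1/(-1 + 0) = 1/(-1) = -1)
t(w(-2, -5)) + (A + O)² = 3 + (-1 - 10)² = 3 + (-11)² = 3 + 121 = 124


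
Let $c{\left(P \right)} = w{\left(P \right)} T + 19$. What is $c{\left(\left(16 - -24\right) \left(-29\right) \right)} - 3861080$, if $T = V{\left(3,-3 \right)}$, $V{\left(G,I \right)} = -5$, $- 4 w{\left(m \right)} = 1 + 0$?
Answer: $- \frac{15444239}{4} \approx -3.8611 \cdot 10^{6}$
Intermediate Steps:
$w{\left(m \right)} = - \frac{1}{4}$ ($w{\left(m \right)} = - \frac{1 + 0}{4} = \left(- \frac{1}{4}\right) 1 = - \frac{1}{4}$)
$T = -5$
$c{\left(P \right)} = \frac{81}{4}$ ($c{\left(P \right)} = \left(- \frac{1}{4}\right) \left(-5\right) + 19 = \frac{5}{4} + 19 = \frac{81}{4}$)
$c{\left(\left(16 - -24\right) \left(-29\right) \right)} - 3861080 = \frac{81}{4} - 3861080 = - \frac{15444239}{4}$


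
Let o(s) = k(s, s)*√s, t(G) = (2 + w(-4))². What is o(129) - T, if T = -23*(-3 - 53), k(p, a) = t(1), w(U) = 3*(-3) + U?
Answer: -1288 + 121*√129 ≈ 86.296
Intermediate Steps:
w(U) = -9 + U
t(G) = 121 (t(G) = (2 + (-9 - 4))² = (2 - 13)² = (-11)² = 121)
k(p, a) = 121
o(s) = 121*√s
T = 1288 (T = -23*(-56) = 1288)
o(129) - T = 121*√129 - 1*1288 = 121*√129 - 1288 = -1288 + 121*√129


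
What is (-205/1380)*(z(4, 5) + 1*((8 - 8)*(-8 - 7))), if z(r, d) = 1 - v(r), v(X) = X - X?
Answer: -41/276 ≈ -0.14855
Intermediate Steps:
v(X) = 0
z(r, d) = 1 (z(r, d) = 1 - 1*0 = 1 + 0 = 1)
(-205/1380)*(z(4, 5) + 1*((8 - 8)*(-8 - 7))) = (-205/1380)*(1 + 1*((8 - 8)*(-8 - 7))) = (-205*1/1380)*(1 + 1*(0*(-15))) = -41*(1 + 1*0)/276 = -41*(1 + 0)/276 = -41/276*1 = -41/276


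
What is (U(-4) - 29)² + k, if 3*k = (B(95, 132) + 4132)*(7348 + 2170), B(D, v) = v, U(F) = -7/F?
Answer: 649391675/48 ≈ 1.3529e+7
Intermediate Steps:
k = 40584752/3 (k = ((132 + 4132)*(7348 + 2170))/3 = (4264*9518)/3 = (⅓)*40584752 = 40584752/3 ≈ 1.3528e+7)
(U(-4) - 29)² + k = (-7/(-4) - 29)² + 40584752/3 = (-7*(-¼) - 29)² + 40584752/3 = (7/4 - 29)² + 40584752/3 = (-109/4)² + 40584752/3 = 11881/16 + 40584752/3 = 649391675/48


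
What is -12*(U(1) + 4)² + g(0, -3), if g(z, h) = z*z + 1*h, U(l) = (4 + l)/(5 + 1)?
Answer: -850/3 ≈ -283.33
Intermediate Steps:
U(l) = ⅔ + l/6 (U(l) = (4 + l)/6 = (4 + l)*(⅙) = ⅔ + l/6)
g(z, h) = h + z² (g(z, h) = z² + h = h + z²)
-12*(U(1) + 4)² + g(0, -3) = -12*((⅔ + (⅙)*1) + 4)² + (-3 + 0²) = -12*((⅔ + ⅙) + 4)² + (-3 + 0) = -12*(⅚ + 4)² - 3 = -12*(29/6)² - 3 = -12*841/36 - 3 = -841/3 - 3 = -850/3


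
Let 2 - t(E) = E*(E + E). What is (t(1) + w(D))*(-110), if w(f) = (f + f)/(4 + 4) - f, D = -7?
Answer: -1155/2 ≈ -577.50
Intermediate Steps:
t(E) = 2 - 2*E² (t(E) = 2 - E*(E + E) = 2 - E*2*E = 2 - 2*E²)
w(f) = -3*f/4 (w(f) = (2*f)/8 - f = (2*f)*(⅛) - f = f/4 - f = -3*f/4)
(t(1) + w(D))*(-110) = ((2 - 2*1²) - ¾*(-7))*(-110) = ((2 - 2*1) + 21/4)*(-110) = ((2 - 2) + 21/4)*(-110) = (0 + 21/4)*(-110) = (21/4)*(-110) = -1155/2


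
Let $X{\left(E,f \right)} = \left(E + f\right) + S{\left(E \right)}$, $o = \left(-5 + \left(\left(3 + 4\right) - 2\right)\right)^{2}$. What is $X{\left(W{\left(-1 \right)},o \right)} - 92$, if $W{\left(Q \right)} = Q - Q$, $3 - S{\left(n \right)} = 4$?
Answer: $-93$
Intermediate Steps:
$S{\left(n \right)} = -1$ ($S{\left(n \right)} = 3 - 4 = -1$)
$W{\left(Q \right)} = 0$
$o = 0$ ($o = \left(-5 + \left(7 - 2\right)\right)^{2} = \left(-5 + 5\right)^{2} = 0^{2} = 0$)
$X{\left(E,f \right)} = -1 + E + f$ ($X{\left(E,f \right)} = \left(E + f\right) - 1 = -1 + E + f$)
$X{\left(W{\left(-1 \right)},o \right)} - 92 = \left(-1 + 0 + 0\right) - 92 = -1 - 92 = -93$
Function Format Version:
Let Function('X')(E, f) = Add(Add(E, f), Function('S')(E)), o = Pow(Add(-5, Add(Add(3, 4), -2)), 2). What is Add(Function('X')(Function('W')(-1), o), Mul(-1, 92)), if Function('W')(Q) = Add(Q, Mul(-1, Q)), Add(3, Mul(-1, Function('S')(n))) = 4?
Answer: -93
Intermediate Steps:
Function('S')(n) = -1 (Function('S')(n) = Add(3, Mul(-1, 4)) = Add(3, -4) = -1)
Function('W')(Q) = 0
o = 0 (o = Pow(Add(-5, Add(7, -2)), 2) = Pow(Add(-5, 5), 2) = Pow(0, 2) = 0)
Function('X')(E, f) = Add(-1, E, f) (Function('X')(E, f) = Add(Add(E, f), -1) = Add(-1, E, f))
Add(Function('X')(Function('W')(-1), o), Mul(-1, 92)) = Add(Add(-1, 0, 0), Mul(-1, 92)) = Add(-1, -92) = -93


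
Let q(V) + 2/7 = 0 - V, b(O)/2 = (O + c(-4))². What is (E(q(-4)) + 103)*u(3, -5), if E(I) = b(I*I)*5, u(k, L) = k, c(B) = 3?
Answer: 21061779/2401 ≈ 8772.1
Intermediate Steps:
b(O) = 2*(3 + O)² (b(O) = 2*(O + 3)² = 2*(3 + O)²)
q(V) = -2/7 - V (q(V) = -2/7 + (0 - V) = -2/7 - V)
E(I) = 10*(3 + I²)² (E(I) = (2*(3 + I*I)²)*5 = (2*(3 + I²)²)*5 = 10*(3 + I²)²)
(E(q(-4)) + 103)*u(3, -5) = (10*(3 + (-2/7 - 1*(-4))²)² + 103)*3 = (10*(3 + (-2/7 + 4)²)² + 103)*3 = (10*(3 + (26/7)²)² + 103)*3 = (10*(3 + 676/49)² + 103)*3 = (10*(823/49)² + 103)*3 = (10*(677329/2401) + 103)*3 = (6773290/2401 + 103)*3 = (7020593/2401)*3 = 21061779/2401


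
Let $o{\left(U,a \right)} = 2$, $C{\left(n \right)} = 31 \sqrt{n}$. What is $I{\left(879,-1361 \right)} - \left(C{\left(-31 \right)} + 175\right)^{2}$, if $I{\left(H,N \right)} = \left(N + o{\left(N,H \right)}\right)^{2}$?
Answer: $1846047 - 10850 i \sqrt{31} \approx 1.846 \cdot 10^{6} - 60410.0 i$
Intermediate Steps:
$I{\left(H,N \right)} = \left(2 + N\right)^{2}$ ($I{\left(H,N \right)} = \left(N + 2\right)^{2} = \left(2 + N\right)^{2}$)
$I{\left(879,-1361 \right)} - \left(C{\left(-31 \right)} + 175\right)^{2} = \left(2 - 1361\right)^{2} - \left(31 \sqrt{-31} + 175\right)^{2} = \left(-1359\right)^{2} - \left(31 i \sqrt{31} + 175\right)^{2} = 1846881 - \left(31 i \sqrt{31} + 175\right)^{2} = 1846881 - \left(175 + 31 i \sqrt{31}\right)^{2}$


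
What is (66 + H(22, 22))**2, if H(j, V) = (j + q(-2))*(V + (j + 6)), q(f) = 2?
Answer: 1602756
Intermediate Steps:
H(j, V) = (2 + j)*(6 + V + j) (H(j, V) = (j + 2)*(V + (j + 6)) = (2 + j)*(V + (6 + j)) = (2 + j)*(6 + V + j))
(66 + H(22, 22))**2 = (66 + (12 + 22**2 + 2*22 + 8*22 + 22*22))**2 = (66 + (12 + 484 + 44 + 176 + 484))**2 = (66 + 1200)**2 = 1266**2 = 1602756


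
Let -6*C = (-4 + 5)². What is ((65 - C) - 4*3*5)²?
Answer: 961/36 ≈ 26.694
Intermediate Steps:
C = -⅙ (C = -(-4 + 5)²/6 = -⅙*1² = -⅙*1 = -⅙ ≈ -0.16667)
((65 - C) - 4*3*5)² = ((65 - 1*(-⅙)) - 4*3*5)² = ((65 + ⅙) - 12*5)² = (391/6 - 60)² = (31/6)² = 961/36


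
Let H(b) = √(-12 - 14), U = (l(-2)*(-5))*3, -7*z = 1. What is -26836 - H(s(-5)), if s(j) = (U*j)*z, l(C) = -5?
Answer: -26836 - I*√26 ≈ -26836.0 - 5.099*I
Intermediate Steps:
z = -⅐ (z = -⅐*1 = -⅐ ≈ -0.14286)
U = 75 (U = -5*(-5)*3 = 25*3 = 75)
s(j) = -75*j/7 (s(j) = (75*j)*(-⅐) = -75*j/7)
H(b) = I*√26 (H(b) = √(-26) = I*√26)
-26836 - H(s(-5)) = -26836 - I*√26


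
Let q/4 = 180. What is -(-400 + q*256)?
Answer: -183920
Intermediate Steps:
q = 720 (q = 4*180 = 720)
-(-400 + q*256) = -(-400 + 720*256) = -(-400 + 184320) = -1*183920 = -183920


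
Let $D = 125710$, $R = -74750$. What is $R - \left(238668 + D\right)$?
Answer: $-439128$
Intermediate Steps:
$R - \left(238668 + D\right) = -74750 - 364378 = -439128$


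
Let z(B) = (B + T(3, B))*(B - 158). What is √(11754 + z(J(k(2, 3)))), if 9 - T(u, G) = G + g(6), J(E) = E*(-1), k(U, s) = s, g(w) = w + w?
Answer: √12237 ≈ 110.62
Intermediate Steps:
g(w) = 2*w
J(E) = -E
T(u, G) = -3 - G (T(u, G) = 9 - (G + 2*6) = 9 - (G + 12) = 9 - (12 + G) = 9 + (-12 - G) = -3 - G)
z(B) = 474 - 3*B (z(B) = (B + (-3 - B))*(B - 158) = -3*(-158 + B) = 474 - 3*B)
√(11754 + z(J(k(2, 3)))) = √(11754 + (474 - (-3)*3)) = √(11754 + (474 - 3*(-3))) = √(11754 + (474 + 9)) = √(11754 + 483) = √12237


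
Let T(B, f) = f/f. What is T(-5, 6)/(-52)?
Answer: -1/52 ≈ -0.019231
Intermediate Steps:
T(B, f) = 1
T(-5, 6)/(-52) = 1/(-52) = -1/52*1 = -1/52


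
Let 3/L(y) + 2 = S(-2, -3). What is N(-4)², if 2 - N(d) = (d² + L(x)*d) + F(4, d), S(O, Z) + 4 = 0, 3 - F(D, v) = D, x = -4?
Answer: 225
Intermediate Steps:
F(D, v) = 3 - D
S(O, Z) = -4 (S(O, Z) = -4 + 0 = -4)
L(y) = -½ (L(y) = 3/(-2 - 4) = 3/(-6) = 3*(-⅙) = -½)
N(d) = 3 + d/2 - d² (N(d) = 2 - ((d² - d/2) + (3 - 1*4)) = 2 - ((d² - d/2) + (3 - 4)) = 2 - ((d² - d/2) - 1) = 2 - (-1 + d² - d/2) = 2 + (1 + d/2 - d²) = 3 + d/2 - d²)
N(-4)² = (3 + (½)*(-4) - 1*(-4)²)² = (3 - 2 - 1*16)² = (3 - 2 - 16)² = (-15)² = 225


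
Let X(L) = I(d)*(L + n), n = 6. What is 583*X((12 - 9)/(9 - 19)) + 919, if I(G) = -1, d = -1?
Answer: -24041/10 ≈ -2404.1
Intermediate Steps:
X(L) = -6 - L (X(L) = -(L + 6) = -(6 + L) = -6 - L)
583*X((12 - 9)/(9 - 19)) + 919 = 583*(-6 - (12 - 9)/(9 - 19)) + 919 = 583*(-6 - 3/(-10)) + 919 = 583*(-6 - 3*(-1)/10) + 919 = 583*(-6 - 1*(-3/10)) + 919 = 583*(-6 + 3/10) + 919 = 583*(-57/10) + 919 = -33231/10 + 919 = -24041/10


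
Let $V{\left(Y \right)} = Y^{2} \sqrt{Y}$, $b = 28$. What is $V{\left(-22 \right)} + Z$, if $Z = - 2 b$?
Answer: $-56 + 484 i \sqrt{22} \approx -56.0 + 2270.2 i$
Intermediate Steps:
$Z = -56$ ($Z = \left(-2\right) 28 = -56$)
$V{\left(Y \right)} = Y^{\frac{5}{2}}$
$V{\left(-22 \right)} + Z = \left(-22\right)^{\frac{5}{2}} - 56 = 484 i \sqrt{22} - 56 = -56 + 484 i \sqrt{22}$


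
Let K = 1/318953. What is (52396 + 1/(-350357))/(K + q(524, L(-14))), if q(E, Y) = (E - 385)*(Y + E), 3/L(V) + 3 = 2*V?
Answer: 181508646219893453/252269680382352346 ≈ 0.71950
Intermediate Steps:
L(V) = 3/(-3 + 2*V)
K = 1/318953 ≈ 3.1353e-6
q(E, Y) = (-385 + E)*(E + Y)
(52396 + 1/(-350357))/(K + q(524, L(-14))) = (52396 + 1/(-350357))/(1/318953 + (524² - 385*524 - 1155/(-3 + 2*(-14)) + 524*(3/(-3 + 2*(-14))))) = (52396 - 1/350357)/(1/318953 + (274576 - 201740 - 1155/(-3 - 28) + 524*(3/(-3 - 28)))) = 18357305371/(350357*(1/318953 + (274576 - 201740 - 1155/(-31) + 524*(3/(-31))))) = 18357305371/(350357*(1/318953 + (274576 - 201740 - 1155*(-1)/31 + 524*(3*(-1/31))))) = 18357305371/(350357*(1/318953 + (274576 - 201740 - 385*(-3/31) + 524*(-3/31)))) = 18357305371/(350357*(1/318953 + (274576 - 201740 + 1155/31 - 1572/31))) = 18357305371/(350357*(1/318953 + 2257499/31)) = 18357305371/(350357*(720036078578/9887543)) = (18357305371/350357)*(9887543/720036078578) = 181508646219893453/252269680382352346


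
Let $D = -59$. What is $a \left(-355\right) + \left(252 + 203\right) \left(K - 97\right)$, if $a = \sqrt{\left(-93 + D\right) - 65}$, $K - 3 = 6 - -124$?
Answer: $16380 - 355 i \sqrt{217} \approx 16380.0 - 5229.5 i$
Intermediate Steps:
$K = 133$ ($K = 3 + \left(6 - -124\right) = 3 + \left(6 + 124\right) = 3 + 130 = 133$)
$a = i \sqrt{217}$ ($a = \sqrt{\left(-93 - 59\right) - 65} = \sqrt{-152 - 65} = \sqrt{-217} = i \sqrt{217} \approx 14.731 i$)
$a \left(-355\right) + \left(252 + 203\right) \left(K - 97\right) = i \sqrt{217} \left(-355\right) + \left(252 + 203\right) \left(133 - 97\right) = - 355 i \sqrt{217} + 455 \cdot 36 = - 355 i \sqrt{217} + 16380 = 16380 - 355 i \sqrt{217}$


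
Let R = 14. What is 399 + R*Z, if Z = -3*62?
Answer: -2205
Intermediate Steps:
Z = -186
399 + R*Z = 399 + 14*(-186) = 399 - 2604 = -2205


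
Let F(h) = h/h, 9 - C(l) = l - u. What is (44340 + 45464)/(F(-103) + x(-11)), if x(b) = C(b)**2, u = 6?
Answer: 89804/677 ≈ 132.65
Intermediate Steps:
C(l) = 15 - l (C(l) = 9 - (l - 1*6) = 9 - (l - 6) = 9 - (-6 + l) = 9 + (6 - l) = 15 - l)
F(h) = 1
x(b) = (15 - b)**2
(44340 + 45464)/(F(-103) + x(-11)) = (44340 + 45464)/(1 + (15 - 1*(-11))**2) = 89804/(1 + (15 + 11)**2) = 89804/(1 + 26**2) = 89804/(1 + 676) = 89804/677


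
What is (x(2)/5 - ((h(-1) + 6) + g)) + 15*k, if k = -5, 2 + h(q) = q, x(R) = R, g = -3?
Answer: -373/5 ≈ -74.600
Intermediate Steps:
h(q) = -2 + q
(x(2)/5 - ((h(-1) + 6) + g)) + 15*k = (2/5 - (((-2 - 1) + 6) - 3)) + 15*(-5) = (2*(1/5) - ((-3 + 6) - 3)) - 75 = (2/5 - (3 - 3)) - 75 = (2/5 - 1*0) - 75 = (2/5 + 0) - 75 = 2/5 - 75 = -373/5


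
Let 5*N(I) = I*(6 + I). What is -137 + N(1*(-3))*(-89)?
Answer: 116/5 ≈ 23.200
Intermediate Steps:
N(I) = I*(6 + I)/5 (N(I) = (I*(6 + I))/5 = I*(6 + I)/5)
-137 + N(1*(-3))*(-89) = -137 + ((1*(-3))*(6 + 1*(-3))/5)*(-89) = -137 + ((1/5)*(-3)*(6 - 3))*(-89) = -137 + ((1/5)*(-3)*3)*(-89) = -137 - 9/5*(-89) = -137 + 801/5 = 116/5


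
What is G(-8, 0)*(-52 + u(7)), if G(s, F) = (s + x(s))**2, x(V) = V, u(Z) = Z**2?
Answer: -768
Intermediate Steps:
G(s, F) = 4*s**2 (G(s, F) = (s + s)**2 = (2*s)**2 = 4*s**2)
G(-8, 0)*(-52 + u(7)) = (4*(-8)**2)*(-52 + 7**2) = (4*64)*(-52 + 49) = 256*(-3) = -768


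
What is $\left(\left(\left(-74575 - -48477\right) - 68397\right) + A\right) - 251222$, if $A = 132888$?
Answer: $-212829$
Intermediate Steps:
$\left(\left(\left(-74575 - -48477\right) - 68397\right) + A\right) - 251222 = \left(\left(\left(-74575 - -48477\right) - 68397\right) + 132888\right) - 251222 = \left(\left(\left(-74575 + 48477\right) - 68397\right) + 132888\right) - 251222 = \left(\left(-26098 - 68397\right) + 132888\right) - 251222 = \left(-94495 + 132888\right) - 251222 = 38393 - 251222 = -212829$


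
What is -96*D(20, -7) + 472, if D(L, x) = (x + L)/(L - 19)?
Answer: -776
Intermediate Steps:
D(L, x) = (L + x)/(-19 + L)
-96*D(20, -7) + 472 = -96*(20 - 7)/(-19 + 20) + 472 = -96*13/1 + 472 = -96*13 + 472 = -1248 + 472 = -776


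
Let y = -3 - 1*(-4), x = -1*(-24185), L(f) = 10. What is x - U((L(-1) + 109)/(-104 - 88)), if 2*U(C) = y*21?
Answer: 48349/2 ≈ 24175.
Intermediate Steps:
x = 24185
y = 1 (y = -3 + 4 = 1)
U(C) = 21/2 (U(C) = (1*21)/2 = (½)*21 = 21/2)
x - U((L(-1) + 109)/(-104 - 88)) = 24185 - 1*21/2 = 24185 - 21/2 = 48349/2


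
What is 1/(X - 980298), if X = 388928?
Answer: -1/591370 ≈ -1.6910e-6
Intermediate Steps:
1/(X - 980298) = 1/(388928 - 980298) = 1/(-591370) = -1/591370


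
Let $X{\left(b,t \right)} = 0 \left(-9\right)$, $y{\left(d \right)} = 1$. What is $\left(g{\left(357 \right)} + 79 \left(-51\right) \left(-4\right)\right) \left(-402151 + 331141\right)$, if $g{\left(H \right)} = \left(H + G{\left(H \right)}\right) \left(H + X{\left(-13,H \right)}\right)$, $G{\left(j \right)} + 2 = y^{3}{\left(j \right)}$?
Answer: $-10169200080$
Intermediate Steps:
$X{\left(b,t \right)} = 0$
$G{\left(j \right)} = -1$ ($G{\left(j \right)} = -2 + 1^{3} = -2 + 1 = -1$)
$g{\left(H \right)} = H \left(-1 + H\right)$ ($g{\left(H \right)} = \left(H - 1\right) \left(H + 0\right) = \left(-1 + H\right) H = H \left(-1 + H\right)$)
$\left(g{\left(357 \right)} + 79 \left(-51\right) \left(-4\right)\right) \left(-402151 + 331141\right) = \left(357 \left(-1 + 357\right) + 79 \left(-51\right) \left(-4\right)\right) \left(-402151 + 331141\right) = \left(357 \cdot 356 - -16116\right) \left(-71010\right) = \left(127092 + 16116\right) \left(-71010\right) = 143208 \left(-71010\right) = -10169200080$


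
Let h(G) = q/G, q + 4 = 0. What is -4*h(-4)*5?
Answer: -20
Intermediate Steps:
q = -4 (q = -4 + 0 = -4)
h(G) = -4/G
-4*h(-4)*5 = -(-16)/(-4)*5 = -(-16)*(-1)/4*5 = -4*1*5 = -4*5 = -20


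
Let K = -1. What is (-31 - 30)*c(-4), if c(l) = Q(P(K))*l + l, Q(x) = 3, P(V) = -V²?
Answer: 976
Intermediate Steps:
c(l) = 4*l (c(l) = 3*l + l = 4*l)
(-31 - 30)*c(-4) = (-31 - 30)*(4*(-4)) = -61*(-16) = 976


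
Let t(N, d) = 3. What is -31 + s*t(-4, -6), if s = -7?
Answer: -52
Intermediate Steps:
-31 + s*t(-4, -6) = -31 - 7*3 = -31 - 21 = -52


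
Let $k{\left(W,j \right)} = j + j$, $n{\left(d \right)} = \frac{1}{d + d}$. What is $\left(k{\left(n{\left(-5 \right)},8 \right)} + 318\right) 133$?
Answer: $44422$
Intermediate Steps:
$n{\left(d \right)} = \frac{1}{2 d}$
$k{\left(W,j \right)} = 2 j$
$\left(k{\left(n{\left(-5 \right)},8 \right)} + 318\right) 133 = \left(2 \cdot 8 + 318\right) 133 = \left(16 + 318\right) 133 = 334 \cdot 133 = 44422$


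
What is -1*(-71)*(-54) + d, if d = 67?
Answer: -3767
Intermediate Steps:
-1*(-71)*(-54) + d = -1*(-71)*(-54) + 67 = 71*(-54) + 67 = -3834 + 67 = -3767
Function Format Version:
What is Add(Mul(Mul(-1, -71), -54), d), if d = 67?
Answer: -3767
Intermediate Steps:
Add(Mul(Mul(-1, -71), -54), d) = Add(Mul(Mul(-1, -71), -54), 67) = Add(Mul(71, -54), 67) = Add(-3834, 67) = -3767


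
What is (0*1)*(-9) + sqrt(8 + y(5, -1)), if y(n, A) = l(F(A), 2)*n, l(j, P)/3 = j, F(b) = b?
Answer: I*sqrt(7) ≈ 2.6458*I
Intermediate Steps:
l(j, P) = 3*j
y(n, A) = 3*A*n (y(n, A) = (3*A)*n = 3*A*n)
(0*1)*(-9) + sqrt(8 + y(5, -1)) = (0*1)*(-9) + sqrt(8 + 3*(-1)*5) = 0*(-9) + sqrt(8 - 15) = 0 + sqrt(-7) = 0 + I*sqrt(7) = I*sqrt(7)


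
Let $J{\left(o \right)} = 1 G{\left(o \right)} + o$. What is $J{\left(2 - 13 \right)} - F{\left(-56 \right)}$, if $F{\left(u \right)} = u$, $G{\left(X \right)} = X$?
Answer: $34$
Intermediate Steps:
$J{\left(o \right)} = 2 o$ ($J{\left(o \right)} = 1 o + o = o + o = 2 o$)
$J{\left(2 - 13 \right)} - F{\left(-56 \right)} = 2 \left(2 - 13\right) - -56 = 2 \left(2 - 13\right) + 56 = 2 \left(-11\right) + 56 = -22 + 56 = 34$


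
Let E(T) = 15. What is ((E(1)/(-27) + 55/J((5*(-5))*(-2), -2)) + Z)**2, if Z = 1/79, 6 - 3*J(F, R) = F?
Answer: 149059681/8088336 ≈ 18.429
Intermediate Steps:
J(F, R) = 2 - F/3
Z = 1/79 ≈ 0.012658
((E(1)/(-27) + 55/J((5*(-5))*(-2), -2)) + Z)**2 = ((15/(-27) + 55/(2 - 5*(-5)*(-2)/3)) + 1/79)**2 = ((15*(-1/27) + 55/(2 - (-25)*(-2)/3)) + 1/79)**2 = ((-5/9 + 55/(2 - 1/3*50)) + 1/79)**2 = ((-5/9 + 55/(2 - 50/3)) + 1/79)**2 = ((-5/9 + 55/(-44/3)) + 1/79)**2 = ((-5/9 + 55*(-3/44)) + 1/79)**2 = ((-5/9 - 15/4) + 1/79)**2 = (-155/36 + 1/79)**2 = (-12209/2844)**2 = 149059681/8088336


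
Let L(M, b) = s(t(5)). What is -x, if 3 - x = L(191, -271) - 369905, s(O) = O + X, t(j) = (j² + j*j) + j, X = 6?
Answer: -369847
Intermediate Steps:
t(j) = j + 2*j² (t(j) = (j² + j²) + j = 2*j² + j = j + 2*j²)
s(O) = 6 + O (s(O) = O + 6 = 6 + O)
L(M, b) = 61 (L(M, b) = 6 + 5*(1 + 2*5) = 6 + 5*(1 + 10) = 6 + 5*11 = 6 + 55 = 61)
x = 369847 (x = 3 - (61 - 369905) = 3 - 1*(-369844) = 3 + 369844 = 369847)
-x = -1*369847 = -369847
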